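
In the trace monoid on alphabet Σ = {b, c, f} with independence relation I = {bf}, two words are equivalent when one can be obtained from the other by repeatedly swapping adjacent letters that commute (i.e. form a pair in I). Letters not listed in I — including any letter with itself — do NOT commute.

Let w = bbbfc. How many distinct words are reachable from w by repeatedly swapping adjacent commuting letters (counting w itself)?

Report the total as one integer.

drop 0:b onto floor
drop 1:b onto {0:b}
drop 2:b onto {1:b}
drop 3:f onto floor
drop 4:c onto {2:b, 3:f}
ground layer = {0:b, 3:f}
drop-orders for the pieces not yet dropped (sum over which currently-grounded one goes next):
  1 to go: {4} 1
  2 to go: {2,4} 1  {3,4} 1
  3 to go: {1,2,4} 1  {2,3,4} 2
  if 0:b drops first: 3 orders
  if 3:f drops first: 1 orders
heap linearizations: 4

4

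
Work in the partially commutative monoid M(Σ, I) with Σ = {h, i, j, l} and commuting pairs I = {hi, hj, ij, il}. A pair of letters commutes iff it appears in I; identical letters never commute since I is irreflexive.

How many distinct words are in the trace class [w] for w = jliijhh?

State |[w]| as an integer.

63

0(j) covers ∅
1(l) covers 0:j
2(i) covers ∅
3(i) covers 2:i
4(j) covers 1:l
5(h) covers 1:l
6(h) covers 5:h
floor of heap: 0:j, 2:i
completions by unplaced set U, small U first (add the entries for U minus each lowest piece of U):
  |U|=1: {3}:1  {4}:1  {6}:1
  |U|=2: {2,3}:1  {3,4}:2  {3,6}:2  {4,6}:2  {5,6}:1
  |U|=3: {2,3,4}:3  {2,3,6}:3  {3,4,6}:6  {3,5,6}:3  {4,5,6}:3
  |U|=4: {1,4,5,6}:3  {2,3,4,6}:12  {2,3,5,6}:6  {3,4,5,6}:12
  |U|=5: {0,1,4,5,6}:3  {1,3,4,5,6}:15  {2,3,4,5,6}:30
  start at 0(j): 45
  start at 2(i): 18
sum over floor = 63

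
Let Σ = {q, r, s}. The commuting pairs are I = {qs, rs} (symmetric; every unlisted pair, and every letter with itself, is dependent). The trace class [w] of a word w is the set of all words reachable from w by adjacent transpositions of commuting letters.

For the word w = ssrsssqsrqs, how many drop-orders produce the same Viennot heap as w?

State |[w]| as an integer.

330

#0=s has no predecessor
#1=s depends on [0:s]
#2=r has no predecessor
#3=s depends on [1:s]
#4=s depends on [3:s]
#5=s depends on [4:s]
#6=q depends on [2:r]
#7=s depends on [5:s]
#8=r depends on [6:q]
#9=q depends on [8:r]
#10=s depends on [7:s]
sources: [0:s, 2:r]
N(rest) = Σ N(rest − s) over sources s of rest; N(one piece) = 1:
  size 1 → [9]=1  [10]=1
  size 2 → [7,10]=1  [8,9]=1  [9,10]=2
  size 3 → [5,7,10]=1  [6,8,9]=1  [7,9,10]=3  [8,9,10]=3
  size 4 → [2,6,8,9]=1  [4,5,7,10]=1  [5,7,9,10]=4  [6,8,9,10]=4  [7,8,9,10]=6
  size 5 → [2,6,8,9,10]=5  [3,4,5,7,10]=1  [4,5,7,9,10]=5  [5,7,8,9,10]=10  [6,7,8,9,10]=10
  size 6 → [1,3,4,5,7,10]=1  [2,6,7,8,9,10]=15  [3,4,5,7,9,10]=6  [4,5,7,8,9,10]=15  [5,6,7,8,9,10]=20
  size 7 → [0,1,3,4,5,7,10]=1  [1,3,4,5,7,9,10]=7  [2,5,6,7,8,9,10]=35  [3,4,5,7,8,9,10]=21  [4,5,6,7,8,9,10]=35
  size 8 → [0,1,3,4,5,7,9,10]=8  [1,3,4,5,7,8,9,10]=28  [2,4,5,6,7,8,9,10]=70  [3,4,5,6,7,8,9,10]=56
  size 9 → [0,1,3,4,5,7,8,9,10]=36  [1,3,4,5,6,7,8,9,10]=84  [2,3,4,5,6,7,8,9,10]=126
  first=0(s) contributes 210
  first=2(r) contributes 120
|[w]| = 330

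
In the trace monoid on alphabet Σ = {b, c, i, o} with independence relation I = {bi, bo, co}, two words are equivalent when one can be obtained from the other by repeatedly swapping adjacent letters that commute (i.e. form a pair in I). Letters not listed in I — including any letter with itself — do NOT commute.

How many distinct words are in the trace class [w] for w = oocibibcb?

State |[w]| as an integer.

#0=o has no predecessor
#1=o depends on [0:o]
#2=c has no predecessor
#3=i depends on [1:o, 2:c]
#4=b depends on [2:c]
#5=i depends on [3:i]
#6=b depends on [4:b]
#7=c depends on [5:i, 6:b]
#8=b depends on [7:c]
sources: [0:o, 2:c]
N(rest) = Σ N(rest − s) over sources s of rest; N(one piece) = 1:
  size 1 → [8]=1
  size 2 → [7,8]=1
  size 3 → [5,7,8]=1  [6,7,8]=1
  size 4 → [3,5,7,8]=1  [4,6,7,8]=1  [5,6,7,8]=2
  size 5 → [1,3,5,7,8]=1  [3,5,6,7,8]=3  [4,5,6,7,8]=3
  size 6 → [0,1,3,5,7,8]=1  [1,3,5,6,7,8]=4  [3,4,5,6,7,8]=6
  size 7 → [0,1,3,5,6,7,8]=5  [1,3,4,5,6,7,8]=10  [2,3,4,5,6,7,8]=6
  first=0(o) contributes 16
  first=2(c) contributes 15
|[w]| = 31

31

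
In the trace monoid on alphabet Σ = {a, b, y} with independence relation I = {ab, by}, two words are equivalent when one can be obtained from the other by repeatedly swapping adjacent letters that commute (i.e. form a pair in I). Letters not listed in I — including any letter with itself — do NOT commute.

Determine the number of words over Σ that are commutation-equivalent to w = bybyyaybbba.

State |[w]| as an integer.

462

piece 0:b — minimal
piece 1:y — minimal
piece 2:b rests on {0:b}
piece 3:y rests on {1:y}
piece 4:y rests on {3:y}
piece 5:a rests on {4:y}
piece 6:y rests on {5:a}
piece 7:b rests on {2:b}
piece 8:b rests on {7:b}
piece 9:b rests on {8:b}
piece 10:a rests on {6:y}
minimal pieces: {0:b, 1:y}
ways to finish when only these pieces remain (= sum over removing one remaining piece with nothing left below it):
  1 left: {9}→1  {10}→1
  2 left: {6,10}→1  {8,9}→1  {9,10}→2
  3 left: {5,6,10}→1  {6,9,10}→3  {7,8,9}→1  {8,9,10}→3
  4 left: {2,7,8,9}→1  {4,5,6,10}→1  {5,6,9,10}→4  {6,8,9,10}→6  {7,8,9,10}→4
  5 left: {0,2,7,8,9}→1  {2,7,8,9,10}→5  {3,4,5,6,10}→1  {4,5,6,9,10}→5  {5,6,8,9,10}→10  {6,7,8,9,10}→10
  6 left: {0,2,7,8,9,10}→6  {1,3,4,5,6,10}→1  {2,6,7,8,9,10}→15  {3,4,5,6,9,10}→6  {4,5,6,8,9,10}→15  {5,6,7,8,9,10}→20
  7 left: {0,2,6,7,8,9,10}→21  {1,3,4,5,6,9,10}→7  {2,5,6,7,8,9,10}→35  {3,4,5,6,8,9,10}→21  {4,5,6,7,8,9,10}→35
  8 left: {0,2,5,6,7,8,9,10}→56  {1,3,4,5,6,8,9,10}→28  {2,4,5,6,7,8,9,10}→70  {3,4,5,6,7,8,9,10}→56
  9 left: {0,2,4,5,6,7,8,9,10}→126  {1,3,4,5,6,7,8,9,10}→84  {2,3,4,5,6,7,8,9,10}→126
  placing 0:b first → 210 extensions
  placing 1:y first → 252 extensions
total linear extensions = 462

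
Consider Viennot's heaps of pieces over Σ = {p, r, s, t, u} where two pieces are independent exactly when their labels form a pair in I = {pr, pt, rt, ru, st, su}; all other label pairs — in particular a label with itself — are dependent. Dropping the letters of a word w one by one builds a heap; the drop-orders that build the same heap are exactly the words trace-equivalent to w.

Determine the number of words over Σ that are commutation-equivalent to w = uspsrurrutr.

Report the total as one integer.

112

piece 0:u — minimal
piece 1:s — minimal
piece 2:p rests on {0:u, 1:s}
piece 3:s rests on {2:p}
piece 4:r rests on {3:s}
piece 5:u rests on {2:p}
piece 6:r rests on {4:r}
piece 7:r rests on {6:r}
piece 8:u rests on {5:u}
piece 9:t rests on {8:u}
piece 10:r rests on {7:r}
minimal pieces: {0:u, 1:s}
ways to finish when only these pieces remain (= sum over removing one remaining piece with nothing left below it):
  1 left: {9}→1  {10}→1
  2 left: {7,10}→1  {8,9}→1  {9,10}→2
  3 left: {5,8,9}→1  {6,7,10}→1  {7,9,10}→3  {8,9,10}→3
  4 left: {4,6,7,10}→1  {5,8,9,10}→4  {6,7,9,10}→4  {7,8,9,10}→6
  5 left: {3,4,6,7,10}→1  {4,6,7,9,10}→5  {5,7,8,9,10}→10  {6,7,8,9,10}→10
  6 left: {3,4,6,7,9,10}→6  {4,6,7,8,9,10}→15  {5,6,7,8,9,10}→20
  7 left: {3,4,6,7,8,9,10}→21  {4,5,6,7,8,9,10}→35
  8 left: {3,4,5,6,7,8,9,10}→56
  9 left: {2,3,4,5,6,7,8,9,10}→56
  placing 0:u first → 56 extensions
  placing 1:s first → 56 extensions
total linear extensions = 112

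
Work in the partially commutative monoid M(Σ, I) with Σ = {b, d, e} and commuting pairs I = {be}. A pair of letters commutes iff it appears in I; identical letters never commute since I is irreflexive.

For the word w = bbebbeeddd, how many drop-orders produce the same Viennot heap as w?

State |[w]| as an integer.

#0=b has no predecessor
#1=b depends on [0:b]
#2=e has no predecessor
#3=b depends on [1:b]
#4=b depends on [3:b]
#5=e depends on [2:e]
#6=e depends on [5:e]
#7=d depends on [4:b, 6:e]
#8=d depends on [7:d]
#9=d depends on [8:d]
sources: [0:b, 2:e]
N(rest) = Σ N(rest − s) over sources s of rest; N(one piece) = 1:
  size 1 → [9]=1
  size 2 → [8,9]=1
  size 3 → [7,8,9]=1
  size 4 → [4,7,8,9]=1  [6,7,8,9]=1
  size 5 → [3,4,7,8,9]=1  [4,6,7,8,9]=2  [5,6,7,8,9]=1
  size 6 → [1,3,4,7,8,9]=1  [2,5,6,7,8,9]=1  [3,4,6,7,8,9]=3  [4,5,6,7,8,9]=3
  size 7 → [0,1,3,4,7,8,9]=1  [1,3,4,6,7,8,9]=4  [2,4,5,6,7,8,9]=4  [3,4,5,6,7,8,9]=6
  size 8 → [0,1,3,4,6,7,8,9]=5  [1,3,4,5,6,7,8,9]=10  [2,3,4,5,6,7,8,9]=10
  first=0(b) contributes 20
  first=2(e) contributes 15
|[w]| = 35

35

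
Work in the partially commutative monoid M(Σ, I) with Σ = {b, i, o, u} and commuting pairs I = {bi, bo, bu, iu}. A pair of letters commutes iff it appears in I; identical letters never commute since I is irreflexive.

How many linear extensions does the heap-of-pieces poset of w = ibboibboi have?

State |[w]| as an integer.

0(i) covers ∅
1(b) covers ∅
2(b) covers 1:b
3(o) covers 0:i
4(i) covers 3:o
5(b) covers 2:b
6(b) covers 5:b
7(o) covers 4:i
8(i) covers 7:o
floor of heap: 0:i, 1:b
completions by unplaced set U, small U first (add the entries for U minus each lowest piece of U):
  |U|=1: {6}:1  {8}:1
  |U|=2: {5,6}:1  {6,8}:2  {7,8}:1
  |U|=3: {2,5,6}:1  {4,7,8}:1  {5,6,8}:3  {6,7,8}:3
  |U|=4: {1,2,5,6}:1  {2,5,6,8}:4  {3,4,7,8}:1  {4,6,7,8}:4  {5,6,7,8}:6
  |U|=5: {0,3,4,7,8}:1  {1,2,5,6,8}:5  {2,5,6,7,8}:10  {3,4,6,7,8}:5  {4,5,6,7,8}:10
  |U|=6: {0,3,4,6,7,8}:6  {1,2,5,6,7,8}:15  {2,4,5,6,7,8}:20  {3,4,5,6,7,8}:15
  |U|=7: {0,3,4,5,6,7,8}:21  {1,2,4,5,6,7,8}:35  {2,3,4,5,6,7,8}:35
  start at 0(i): 70
  start at 1(b): 56
sum over floor = 126

126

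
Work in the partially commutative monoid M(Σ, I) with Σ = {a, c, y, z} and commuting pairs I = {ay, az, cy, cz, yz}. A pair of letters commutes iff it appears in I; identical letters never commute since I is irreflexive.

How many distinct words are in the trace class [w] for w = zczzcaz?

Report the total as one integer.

drop 0:z onto floor
drop 1:c onto floor
drop 2:z onto {0:z}
drop 3:z onto {2:z}
drop 4:c onto {1:c}
drop 5:a onto {4:c}
drop 6:z onto {3:z}
ground layer = {0:z, 1:c}
drop-orders for the pieces not yet dropped (sum over which currently-grounded one goes next):
  1 to go: {5} 1  {6} 1
  2 to go: {3,6} 1  {4,5} 1  {5,6} 2
  3 to go: {1,4,5} 1  {2,3,6} 1  {3,5,6} 3  {4,5,6} 3
  4 to go: {0,2,3,6} 1  {1,4,5,6} 4  {2,3,5,6} 4  {3,4,5,6} 6
  5 to go: {0,2,3,5,6} 5  {1,3,4,5,6} 10  {2,3,4,5,6} 10
  if 0:z drops first: 20 orders
  if 1:c drops first: 15 orders
heap linearizations: 35

35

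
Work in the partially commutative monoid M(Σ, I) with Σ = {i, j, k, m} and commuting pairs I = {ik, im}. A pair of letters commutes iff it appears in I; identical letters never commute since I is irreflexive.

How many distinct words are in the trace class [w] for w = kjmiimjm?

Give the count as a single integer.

6

0(k) covers ∅
1(j) covers 0:k
2(m) covers 1:j
3(i) covers 1:j
4(i) covers 3:i
5(m) covers 2:m
6(j) covers 4:i, 5:m
7(m) covers 6:j
floor of heap: 0:k
completions by unplaced set U, small U first (add the entries for U minus each lowest piece of U):
  |U|=1: {7}:1
  |U|=2: {6,7}:1
  |U|=3: {4,6,7}:1  {5,6,7}:1
  |U|=4: {2,5,6,7}:1  {3,4,6,7}:1  {4,5,6,7}:2
  |U|=5: {2,4,5,6,7}:3  {3,4,5,6,7}:3
  |U|=6: {2,3,4,5,6,7}:6
  start at 0(k): 6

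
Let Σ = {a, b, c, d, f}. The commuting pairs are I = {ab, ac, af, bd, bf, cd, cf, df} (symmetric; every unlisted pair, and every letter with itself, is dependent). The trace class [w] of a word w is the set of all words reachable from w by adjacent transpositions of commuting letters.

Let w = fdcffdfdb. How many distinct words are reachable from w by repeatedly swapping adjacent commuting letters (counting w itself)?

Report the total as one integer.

1260

piece 0:f — minimal
piece 1:d — minimal
piece 2:c — minimal
piece 3:f rests on {0:f}
piece 4:f rests on {3:f}
piece 5:d rests on {1:d}
piece 6:f rests on {4:f}
piece 7:d rests on {5:d}
piece 8:b rests on {2:c}
minimal pieces: {0:f, 1:d, 2:c}
ways to finish when only these pieces remain (= sum over removing one remaining piece with nothing left below it):
  1 left: {6}→1  {7}→1  {8}→1
  2 left: {2,8}→1  {4,6}→1  {5,7}→1  {6,7}→2  {6,8}→2  {7,8}→2
  3 left: {1,5,7}→1  {2,6,8}→3  {2,7,8}→3  {3,4,6}→1  {4,6,7}→3  {4,6,8}→3  {5,6,7}→3  {5,7,8}→3  {6,7,8}→6
  4 left: {0,3,4,6}→1  {1,5,6,7}→4  {1,5,7,8}→4  {2,4,6,8}→6  {2,5,7,8}→6  {2,6,7,8}→12  {3,4,6,7}→4  {3,4,6,8}→4  {4,5,6,7}→6  {4,6,7,8}→12  {5,6,7,8}→12
  5 left: {0,3,4,6,7}→5  {0,3,4,6,8}→5  {1,2,5,7,8}→10  {1,4,5,6,7}→10  {1,5,6,7,8}→20  {2,3,4,6,8}→10  {2,4,6,7,8}→30  {2,5,6,7,8}→30  {3,4,5,6,7}→10  {3,4,6,7,8}→20  {4,5,6,7,8}→30
  6 left: {0,2,3,4,6,8}→15  {0,3,4,5,6,7}→15  {0,3,4,6,7,8}→30  {1,2,5,6,7,8}→60  {1,3,4,5,6,7}→20  {1,4,5,6,7,8}→60  {2,3,4,6,7,8}→60  {2,4,5,6,7,8}→90  {3,4,5,6,7,8}→60
  7 left: {0,1,3,4,5,6,7}→35  {0,2,3,4,6,7,8}→105  {0,3,4,5,6,7,8}→105  {1,2,4,5,6,7,8}→210  {1,3,4,5,6,7,8}→140  {2,3,4,5,6,7,8}→210
  placing 0:f first → 560 extensions
  placing 1:d first → 420 extensions
  placing 2:c first → 280 extensions
total linear extensions = 1260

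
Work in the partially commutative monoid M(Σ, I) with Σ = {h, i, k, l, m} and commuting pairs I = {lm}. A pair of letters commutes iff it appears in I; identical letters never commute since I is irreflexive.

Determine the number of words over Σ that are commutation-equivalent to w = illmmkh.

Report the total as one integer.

6

piece 0:i — minimal
piece 1:l rests on {0:i}
piece 2:l rests on {1:l}
piece 3:m rests on {0:i}
piece 4:m rests on {3:m}
piece 5:k rests on {2:l, 4:m}
piece 6:h rests on {5:k}
minimal pieces: {0:i}
ways to finish when only these pieces remain (= sum over removing one remaining piece with nothing left below it):
  1 left: {6}→1
  2 left: {5,6}→1
  3 left: {2,5,6}→1  {4,5,6}→1
  4 left: {1,2,5,6}→1  {2,4,5,6}→2  {3,4,5,6}→1
  5 left: {1,2,4,5,6}→3  {2,3,4,5,6}→3
  placing 0:i first → 6 extensions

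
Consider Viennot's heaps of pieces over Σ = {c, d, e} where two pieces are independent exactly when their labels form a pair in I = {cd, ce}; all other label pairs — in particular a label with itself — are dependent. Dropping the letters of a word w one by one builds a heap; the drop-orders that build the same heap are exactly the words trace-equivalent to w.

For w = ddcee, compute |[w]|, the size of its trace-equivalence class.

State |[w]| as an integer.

piece 0:d — minimal
piece 1:d rests on {0:d}
piece 2:c — minimal
piece 3:e rests on {1:d}
piece 4:e rests on {3:e}
minimal pieces: {0:d, 2:c}
ways to finish when only these pieces remain (= sum over removing one remaining piece with nothing left below it):
  1 left: {2}→1  {4}→1
  2 left: {2,4}→2  {3,4}→1
  3 left: {1,3,4}→1  {2,3,4}→3
  placing 0:d first → 4 extensions
  placing 2:c first → 1 extensions
total linear extensions = 5

5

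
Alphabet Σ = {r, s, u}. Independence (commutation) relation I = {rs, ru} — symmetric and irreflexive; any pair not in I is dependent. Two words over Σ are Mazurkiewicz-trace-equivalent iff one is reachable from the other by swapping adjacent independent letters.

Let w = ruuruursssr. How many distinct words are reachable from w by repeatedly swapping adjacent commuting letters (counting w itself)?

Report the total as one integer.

drop 0:r onto floor
drop 1:u onto floor
drop 2:u onto {1:u}
drop 3:r onto {0:r}
drop 4:u onto {2:u}
drop 5:u onto {4:u}
drop 6:r onto {3:r}
drop 7:s onto {5:u}
drop 8:s onto {7:s}
drop 9:s onto {8:s}
drop 10:r onto {6:r}
ground layer = {0:r, 1:u}
drop-orders for the pieces not yet dropped (sum over which currently-grounded one goes next):
  1 to go: {9} 1  {10} 1
  2 to go: {6,10} 1  {8,9} 1  {9,10} 2
  3 to go: {3,6,10} 1  {6,9,10} 3  {7,8,9} 1  {8,9,10} 3
  4 to go: {0,3,6,10} 1  {3,6,9,10} 4  {5,7,8,9} 1  {6,8,9,10} 6  {7,8,9,10} 4
  5 to go: {0,3,6,9,10} 5  {3,6,8,9,10} 10  {4,5,7,8,9} 1  {5,7,8,9,10} 5  {6,7,8,9,10} 10
  6 to go: {0,3,6,8,9,10} 15  {2,4,5,7,8,9} 1  {3,6,7,8,9,10} 20  {4,5,7,8,9,10} 6  {5,6,7,8,9,10} 15
  7 to go: {0,3,6,7,8,9,10} 35  {1,2,4,5,7,8,9} 1  {2,4,5,7,8,9,10} 7  {3,5,6,7,8,9,10} 35  {4,5,6,7,8,9,10} 21
  8 to go: {0,3,5,6,7,8,9,10} 70  {1,2,4,5,7,8,9,10} 8  {2,4,5,6,7,8,9,10} 28  {3,4,5,6,7,8,9,10} 56
  9 to go: {0,3,4,5,6,7,8,9,10} 126  {1,2,4,5,6,7,8,9,10} 36  {2,3,4,5,6,7,8,9,10} 84
  if 0:r drops first: 120 orders
  if 1:u drops first: 210 orders
heap linearizations: 330

330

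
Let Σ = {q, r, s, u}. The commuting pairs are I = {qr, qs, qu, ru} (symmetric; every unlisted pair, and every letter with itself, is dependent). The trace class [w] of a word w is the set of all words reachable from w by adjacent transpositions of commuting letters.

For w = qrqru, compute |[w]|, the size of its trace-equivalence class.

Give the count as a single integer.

30

#0=q has no predecessor
#1=r has no predecessor
#2=q depends on [0:q]
#3=r depends on [1:r]
#4=u has no predecessor
sources: [0:q, 1:r, 4:u]
N(rest) = Σ N(rest − s) over sources s of rest; N(one piece) = 1:
  size 1 → [2]=1  [3]=1  [4]=1
  size 2 → [0,2]=1  [1,3]=1  [2,3]=2  [2,4]=2  [3,4]=2
  size 3 → [0,2,3]=3  [0,2,4]=3  [1,2,3]=3  [1,3,4]=3  [2,3,4]=6
  first=0(q) contributes 12
  first=1(r) contributes 12
  first=4(u) contributes 6
|[w]| = 30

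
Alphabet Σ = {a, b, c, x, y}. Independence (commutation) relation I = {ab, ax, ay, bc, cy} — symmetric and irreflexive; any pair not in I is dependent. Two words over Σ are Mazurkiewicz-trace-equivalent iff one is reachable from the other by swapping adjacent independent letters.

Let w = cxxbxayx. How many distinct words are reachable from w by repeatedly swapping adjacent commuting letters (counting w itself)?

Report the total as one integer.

#0=c has no predecessor
#1=x depends on [0:c]
#2=x depends on [1:x]
#3=b depends on [2:x]
#4=x depends on [3:b]
#5=a depends on [0:c]
#6=y depends on [4:x]
#7=x depends on [6:y]
sources: [0:c]
N(rest) = Σ N(rest − s) over sources s of rest; N(one piece) = 1:
  size 1 → [5]=1  [7]=1
  size 2 → [5,7]=2  [6,7]=1
  size 3 → [4,6,7]=1  [5,6,7]=3
  size 4 → [3,4,6,7]=1  [4,5,6,7]=4
  size 5 → [2,3,4,6,7]=1  [3,4,5,6,7]=5
  size 6 → [1,2,3,4,6,7]=1  [2,3,4,5,6,7]=6
  first=0(c) contributes 7

7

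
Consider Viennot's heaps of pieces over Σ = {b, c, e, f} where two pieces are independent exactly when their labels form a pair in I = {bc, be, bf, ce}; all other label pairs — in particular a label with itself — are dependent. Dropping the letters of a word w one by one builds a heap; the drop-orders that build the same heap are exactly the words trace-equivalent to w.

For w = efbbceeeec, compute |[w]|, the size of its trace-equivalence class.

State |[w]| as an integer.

#0=e has no predecessor
#1=f depends on [0:e]
#2=b has no predecessor
#3=b depends on [2:b]
#4=c depends on [1:f]
#5=e depends on [1:f]
#6=e depends on [5:e]
#7=e depends on [6:e]
#8=e depends on [7:e]
#9=c depends on [4:c]
sources: [0:e, 2:b]
N(rest) = Σ N(rest − s) over sources s of rest; N(one piece) = 1:
  size 1 → [3]=1  [8]=1  [9]=1
  size 2 → [2,3]=1  [3,8]=2  [3,9]=2  [4,9]=1  [7,8]=1  [8,9]=2
  size 3 → [2,3,8]=3  [2,3,9]=3  [3,4,9]=3  [3,7,8]=3  [3,8,9]=6  [4,8,9]=3  [6,7,8]=1  [7,8,9]=3
  size 4 → [2,3,4,9]=6  [2,3,7,8]=6  [2,3,8,9]=12  [3,4,8,9]=12  [3,6,7,8]=4  [3,7,8,9]=12  [4,7,8,9]=6  [5,6,7,8]=1  [6,7,8,9]=4
  size 5 → [2,3,4,8,9]=30  [2,3,6,7,8]=10  [2,3,7,8,9]=30  [3,4,7,8,9]=30  [3,5,6,7,8]=5  [3,6,7,8,9]=20  [4,6,7,8,9]=10  [5,6,7,8,9]=5
  size 6 → [2,3,4,7,8,9]=90  [2,3,5,6,7,8]=15  [2,3,6,7,8,9]=60  [3,4,6,7,8,9]=60  [3,5,6,7,8,9]=30  [4,5,6,7,8,9]=15
  size 7 → [1,4,5,6,7,8,9]=15  [2,3,4,6,7,8,9]=210  [2,3,5,6,7,8,9]=105  [3,4,5,6,7,8,9]=105
  size 8 → [0,1,4,5,6,7,8,9]=15  [1,3,4,5,6,7,8,9]=120  [2,3,4,5,6,7,8,9]=420
  first=0(e) contributes 540
  first=2(b) contributes 135
|[w]| = 675

675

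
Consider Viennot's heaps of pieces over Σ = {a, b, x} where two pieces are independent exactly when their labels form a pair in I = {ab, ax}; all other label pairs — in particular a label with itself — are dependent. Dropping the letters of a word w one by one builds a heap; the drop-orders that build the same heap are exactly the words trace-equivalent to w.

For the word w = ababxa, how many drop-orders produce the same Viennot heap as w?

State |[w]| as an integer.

20

#0=a has no predecessor
#1=b has no predecessor
#2=a depends on [0:a]
#3=b depends on [1:b]
#4=x depends on [3:b]
#5=a depends on [2:a]
sources: [0:a, 1:b]
N(rest) = Σ N(rest − s) over sources s of rest; N(one piece) = 1:
  size 1 → [4]=1  [5]=1
  size 2 → [2,5]=1  [3,4]=1  [4,5]=2
  size 3 → [0,2,5]=1  [1,3,4]=1  [2,4,5]=3  [3,4,5]=3
  size 4 → [0,2,4,5]=4  [1,3,4,5]=4  [2,3,4,5]=6
  first=0(a) contributes 10
  first=1(b) contributes 10
|[w]| = 20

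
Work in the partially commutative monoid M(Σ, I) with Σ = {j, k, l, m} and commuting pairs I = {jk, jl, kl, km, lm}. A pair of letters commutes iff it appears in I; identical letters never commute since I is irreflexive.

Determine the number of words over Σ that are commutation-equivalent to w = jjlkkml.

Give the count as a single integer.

210

#0=j has no predecessor
#1=j depends on [0:j]
#2=l has no predecessor
#3=k has no predecessor
#4=k depends on [3:k]
#5=m depends on [1:j]
#6=l depends on [2:l]
sources: [0:j, 2:l, 3:k]
N(rest) = Σ N(rest − s) over sources s of rest; N(one piece) = 1:
  size 1 → [4]=1  [5]=1  [6]=1
  size 2 → [1,5]=1  [2,6]=1  [3,4]=1  [4,5]=2  [4,6]=2  [5,6]=2
  size 3 → [0,1,5]=1  [1,4,5]=3  [1,5,6]=3  [2,4,6]=3  [2,5,6]=3  [3,4,5]=3  [3,4,6]=3  [4,5,6]=6
  size 4 → [0,1,4,5]=4  [0,1,5,6]=4  [1,2,5,6]=6  [1,3,4,5]=6  [1,4,5,6]=12  [2,3,4,6]=6  [2,4,5,6]=12  [3,4,5,6]=12
  size 5 → [0,1,2,5,6]=10  [0,1,3,4,5]=10  [0,1,4,5,6]=20  [1,2,4,5,6]=30  [1,3,4,5,6]=30  [2,3,4,5,6]=30
  first=0(j) contributes 90
  first=2(l) contributes 60
  first=3(k) contributes 60
|[w]| = 210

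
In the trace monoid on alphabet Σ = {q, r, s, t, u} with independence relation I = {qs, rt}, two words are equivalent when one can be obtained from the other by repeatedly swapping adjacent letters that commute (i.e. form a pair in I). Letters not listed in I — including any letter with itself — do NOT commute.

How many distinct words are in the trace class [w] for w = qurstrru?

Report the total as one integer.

3

0(q) covers ∅
1(u) covers 0:q
2(r) covers 1:u
3(s) covers 2:r
4(t) covers 3:s
5(r) covers 3:s
6(r) covers 5:r
7(u) covers 4:t, 6:r
floor of heap: 0:q
completions by unplaced set U, small U first (add the entries for U minus each lowest piece of U):
  |U|=1: {7}:1
  |U|=2: {4,7}:1  {6,7}:1
  |U|=3: {4,6,7}:2  {5,6,7}:1
  |U|=4: {4,5,6,7}:3
  |U|=5: {3,4,5,6,7}:3
  |U|=6: {2,3,4,5,6,7}:3
  start at 0(q): 3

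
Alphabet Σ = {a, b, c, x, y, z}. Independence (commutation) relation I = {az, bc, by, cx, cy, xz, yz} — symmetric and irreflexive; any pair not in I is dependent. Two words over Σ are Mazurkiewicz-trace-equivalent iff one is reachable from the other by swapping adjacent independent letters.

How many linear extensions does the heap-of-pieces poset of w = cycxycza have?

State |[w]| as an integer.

55

#0=c has no predecessor
#1=y has no predecessor
#2=c depends on [0:c]
#3=x depends on [1:y]
#4=y depends on [3:x]
#5=c depends on [2:c]
#6=z depends on [5:c]
#7=a depends on [4:y, 5:c]
sources: [0:c, 1:y]
N(rest) = Σ N(rest − s) over sources s of rest; N(one piece) = 1:
  size 1 → [6]=1  [7]=1
  size 2 → [4,7]=1  [6,7]=2
  size 3 → [3,4,7]=1  [4,6,7]=3  [5,6,7]=2
  size 4 → [1,3,4,7]=1  [2,5,6,7]=2  [3,4,6,7]=4  [4,5,6,7]=5
  size 5 → [0,2,5,6,7]=2  [1,3,4,6,7]=5  [2,4,5,6,7]=7  [3,4,5,6,7]=9
  size 6 → [0,2,4,5,6,7]=9  [1,3,4,5,6,7]=14  [2,3,4,5,6,7]=16
  first=0(c) contributes 30
  first=1(y) contributes 25
|[w]| = 55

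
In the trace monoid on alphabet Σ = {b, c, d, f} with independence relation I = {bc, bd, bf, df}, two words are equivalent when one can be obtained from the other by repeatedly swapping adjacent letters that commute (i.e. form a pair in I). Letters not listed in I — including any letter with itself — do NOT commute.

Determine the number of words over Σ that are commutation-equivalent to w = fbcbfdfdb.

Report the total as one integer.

0(f) covers ∅
1(b) covers ∅
2(c) covers 0:f
3(b) covers 1:b
4(f) covers 2:c
5(d) covers 2:c
6(f) covers 4:f
7(d) covers 5:d
8(b) covers 3:b
floor of heap: 0:f, 1:b
completions by unplaced set U, small U first (add the entries for U minus each lowest piece of U):
  |U|=1: {6}:1  {7}:1  {8}:1
  |U|=2: {3,8}:1  {4,6}:1  {5,7}:1  {6,7}:2  {6,8}:2  {7,8}:2
  |U|=3: {1,3,8}:1  {3,6,8}:3  {3,7,8}:3  {4,6,7}:3  {4,6,8}:3  {5,6,7}:3  {5,7,8}:3  {6,7,8}:6
  |U|=4: {1,3,6,8}:4  {1,3,7,8}:4  {3,4,6,8}:6  {3,5,7,8}:6  {3,6,7,8}:12  {4,5,6,7}:6  {4,6,7,8}:12  {5,6,7,8}:12
  |U|=5: {1,3,4,6,8}:10  {1,3,5,7,8}:10  {1,3,6,7,8}:20  {2,4,5,6,7}:6  {3,4,6,7,8}:30  {3,5,6,7,8}:30  {4,5,6,7,8}:30
  |U|=6: {0,2,4,5,6,7}:6  {1,3,4,6,7,8}:60  {1,3,5,6,7,8}:60  {2,4,5,6,7,8}:36  {3,4,5,6,7,8}:90
  |U|=7: {0,2,4,5,6,7,8}:42  {1,3,4,5,6,7,8}:210  {2,3,4,5,6,7,8}:126
  start at 0(f): 336
  start at 1(b): 168
sum over floor = 504

504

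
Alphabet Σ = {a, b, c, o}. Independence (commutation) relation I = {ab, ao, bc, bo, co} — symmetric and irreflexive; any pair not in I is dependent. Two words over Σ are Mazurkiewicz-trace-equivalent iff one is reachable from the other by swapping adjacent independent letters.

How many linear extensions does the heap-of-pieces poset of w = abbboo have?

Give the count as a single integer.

#0=a has no predecessor
#1=b has no predecessor
#2=b depends on [1:b]
#3=b depends on [2:b]
#4=o has no predecessor
#5=o depends on [4:o]
sources: [0:a, 1:b, 4:o]
N(rest) = Σ N(rest − s) over sources s of rest; N(one piece) = 1:
  size 1 → [0]=1  [3]=1  [5]=1
  size 2 → [0,3]=2  [0,5]=2  [2,3]=1  [3,5]=2  [4,5]=1
  size 3 → [0,2,3]=3  [0,3,5]=6  [0,4,5]=3  [1,2,3]=1  [2,3,5]=3  [3,4,5]=3
  size 4 → [0,1,2,3]=4  [0,2,3,5]=12  [0,3,4,5]=12  [1,2,3,5]=4  [2,3,4,5]=6
  first=0(a) contributes 10
  first=1(b) contributes 30
  first=4(o) contributes 20
|[w]| = 60

60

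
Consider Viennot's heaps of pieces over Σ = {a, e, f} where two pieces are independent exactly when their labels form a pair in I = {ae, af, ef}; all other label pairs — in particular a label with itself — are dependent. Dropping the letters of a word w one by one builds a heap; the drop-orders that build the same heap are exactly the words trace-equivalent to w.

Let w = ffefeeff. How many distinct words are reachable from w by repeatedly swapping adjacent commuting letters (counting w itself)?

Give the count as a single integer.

#0=f has no predecessor
#1=f depends on [0:f]
#2=e has no predecessor
#3=f depends on [1:f]
#4=e depends on [2:e]
#5=e depends on [4:e]
#6=f depends on [3:f]
#7=f depends on [6:f]
sources: [0:f, 2:e]
N(rest) = Σ N(rest − s) over sources s of rest; N(one piece) = 1:
  size 1 → [5]=1  [7]=1
  size 2 → [4,5]=1  [5,7]=2  [6,7]=1
  size 3 → [2,4,5]=1  [3,6,7]=1  [4,5,7]=3  [5,6,7]=3
  size 4 → [1,3,6,7]=1  [2,4,5,7]=4  [3,5,6,7]=4  [4,5,6,7]=6
  size 5 → [0,1,3,6,7]=1  [1,3,5,6,7]=5  [2,4,5,6,7]=10  [3,4,5,6,7]=10
  size 6 → [0,1,3,5,6,7]=6  [1,3,4,5,6,7]=15  [2,3,4,5,6,7]=20
  first=0(f) contributes 35
  first=2(e) contributes 21
|[w]| = 56

56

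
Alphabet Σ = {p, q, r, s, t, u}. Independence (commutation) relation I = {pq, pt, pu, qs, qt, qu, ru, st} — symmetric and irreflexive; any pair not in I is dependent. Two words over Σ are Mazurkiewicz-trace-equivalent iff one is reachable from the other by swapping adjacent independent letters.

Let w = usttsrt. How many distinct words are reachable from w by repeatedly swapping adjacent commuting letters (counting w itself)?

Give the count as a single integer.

piece 0:u — minimal
piece 1:s rests on {0:u}
piece 2:t rests on {0:u}
piece 3:t rests on {2:t}
piece 4:s rests on {1:s}
piece 5:r rests on {3:t, 4:s}
piece 6:t rests on {5:r}
minimal pieces: {0:u}
ways to finish when only these pieces remain (= sum over removing one remaining piece with nothing left below it):
  1 left: {6}→1
  2 left: {5,6}→1
  3 left: {3,5,6}→1  {4,5,6}→1
  4 left: {1,4,5,6}→1  {2,3,5,6}→1  {3,4,5,6}→2
  5 left: {1,3,4,5,6}→3  {2,3,4,5,6}→3
  placing 0:u first → 6 extensions

6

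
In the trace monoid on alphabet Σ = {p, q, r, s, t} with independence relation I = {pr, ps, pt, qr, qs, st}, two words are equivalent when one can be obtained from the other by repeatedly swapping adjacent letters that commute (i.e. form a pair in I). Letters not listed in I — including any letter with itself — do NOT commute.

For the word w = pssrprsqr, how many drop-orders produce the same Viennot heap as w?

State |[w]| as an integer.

84

drop 0:p onto floor
drop 1:s onto floor
drop 2:s onto {1:s}
drop 3:r onto {2:s}
drop 4:p onto {0:p}
drop 5:r onto {3:r}
drop 6:s onto {5:r}
drop 7:q onto {4:p}
drop 8:r onto {6:s}
ground layer = {0:p, 1:s}
drop-orders for the pieces not yet dropped (sum over which currently-grounded one goes next):
  1 to go: {7} 1  {8} 1
  2 to go: {4,7} 1  {6,8} 1  {7,8} 2
  3 to go: {0,4,7} 1  {4,7,8} 3  {5,6,8} 1  {6,7,8} 3
  4 to go: {0,4,7,8} 4  {3,5,6,8} 1  {4,6,7,8} 6  {5,6,7,8} 4
  5 to go: {0,4,6,7,8} 10  {2,3,5,6,8} 1  {3,5,6,7,8} 5  {4,5,6,7,8} 10
  6 to go: {0,4,5,6,7,8} 20  {1,2,3,5,6,8} 1  {2,3,5,6,7,8} 6  {3,4,5,6,7,8} 15
  7 to go: {0,3,4,5,6,7,8} 35  {1,2,3,5,6,7,8} 7  {2,3,4,5,6,7,8} 21
  if 0:p drops first: 28 orders
  if 1:s drops first: 56 orders
heap linearizations: 84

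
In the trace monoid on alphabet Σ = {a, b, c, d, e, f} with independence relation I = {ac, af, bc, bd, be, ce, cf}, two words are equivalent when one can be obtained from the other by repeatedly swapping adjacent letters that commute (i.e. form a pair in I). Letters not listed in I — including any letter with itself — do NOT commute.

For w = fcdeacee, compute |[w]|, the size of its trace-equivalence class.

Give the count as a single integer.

10

piece 0:f — minimal
piece 1:c — minimal
piece 2:d rests on {0:f, 1:c}
piece 3:e rests on {2:d}
piece 4:a rests on {3:e}
piece 5:c rests on {2:d}
piece 6:e rests on {4:a}
piece 7:e rests on {6:e}
minimal pieces: {0:f, 1:c}
ways to finish when only these pieces remain (= sum over removing one remaining piece with nothing left below it):
  1 left: {5}→1  {7}→1
  2 left: {5,7}→2  {6,7}→1
  3 left: {4,6,7}→1  {5,6,7}→3
  4 left: {3,4,6,7}→1  {4,5,6,7}→4
  5 left: {3,4,5,6,7}→5
  6 left: {2,3,4,5,6,7}→5
  placing 0:f first → 5 extensions
  placing 1:c first → 5 extensions
total linear extensions = 10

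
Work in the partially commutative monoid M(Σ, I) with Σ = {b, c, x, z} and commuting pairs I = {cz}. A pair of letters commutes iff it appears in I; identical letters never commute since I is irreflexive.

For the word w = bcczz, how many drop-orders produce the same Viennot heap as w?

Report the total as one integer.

6

piece 0:b — minimal
piece 1:c rests on {0:b}
piece 2:c rests on {1:c}
piece 3:z rests on {0:b}
piece 4:z rests on {3:z}
minimal pieces: {0:b}
ways to finish when only these pieces remain (= sum over removing one remaining piece with nothing left below it):
  1 left: {2}→1  {4}→1
  2 left: {1,2}→1  {2,4}→2  {3,4}→1
  3 left: {1,2,4}→3  {2,3,4}→3
  placing 0:b first → 6 extensions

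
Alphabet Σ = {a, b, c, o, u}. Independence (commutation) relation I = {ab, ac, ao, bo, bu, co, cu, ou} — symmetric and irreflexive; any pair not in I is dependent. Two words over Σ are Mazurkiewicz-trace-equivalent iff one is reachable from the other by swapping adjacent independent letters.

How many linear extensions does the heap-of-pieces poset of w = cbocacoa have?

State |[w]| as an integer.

drop 0:c onto floor
drop 1:b onto {0:c}
drop 2:o onto floor
drop 3:c onto {1:b}
drop 4:a onto floor
drop 5:c onto {3:c}
drop 6:o onto {2:o}
drop 7:a onto {4:a}
ground layer = {0:c, 2:o, 4:a}
drop-orders for the pieces not yet dropped (sum over which currently-grounded one goes next):
  1 to go: {5} 1  {6} 1  {7} 1
  2 to go: {2,6} 1  {3,5} 1  {4,7} 1  {5,6} 2  {5,7} 2  {6,7} 2
  3 to go: {1,3,5} 1  {2,5,6} 3  {2,6,7} 3  {3,5,6} 3  {3,5,7} 3  {4,5,7} 3  {4,6,7} 3  {5,6,7} 6
  4 to go: {0,1,3,5} 1  {1,3,5,6} 4  {1,3,5,7} 4  {2,3,5,6} 6  {2,4,6,7} 6  {2,5,6,7} 12  {3,4,5,7} 6  {3,5,6,7} 12  {4,5,6,7} 12
  5 to go: {0,1,3,5,6} 5  {0,1,3,5,7} 5  {1,2,3,5,6} 10  {1,3,4,5,7} 10  {1,3,5,6,7} 20  {2,3,5,6,7} 30  {2,4,5,6,7} 30  {3,4,5,6,7} 30
  6 to go: {0,1,2,3,5,6} 15  {0,1,3,4,5,7} 15  {0,1,3,5,6,7} 30  {1,2,3,5,6,7} 60  {1,3,4,5,6,7} 60  {2,3,4,5,6,7} 90
  if 0:c drops first: 210 orders
  if 2:o drops first: 105 orders
  if 4:a drops first: 105 orders
heap linearizations: 420

420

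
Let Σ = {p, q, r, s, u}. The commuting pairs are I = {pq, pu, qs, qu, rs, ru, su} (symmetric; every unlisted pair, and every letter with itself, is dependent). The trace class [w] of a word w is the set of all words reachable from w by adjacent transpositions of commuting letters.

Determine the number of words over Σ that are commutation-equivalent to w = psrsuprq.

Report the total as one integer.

24

0(p) covers ∅
1(s) covers 0:p
2(r) covers 0:p
3(s) covers 1:s
4(u) covers ∅
5(p) covers 2:r, 3:s
6(r) covers 5:p
7(q) covers 6:r
floor of heap: 0:p, 4:u
completions by unplaced set U, small U first (add the entries for U minus each lowest piece of U):
  |U|=1: {4}:1  {7}:1
  |U|=2: {4,7}:2  {6,7}:1
  |U|=3: {4,6,7}:3  {5,6,7}:1
  |U|=4: {2,5,6,7}:1  {3,5,6,7}:1  {4,5,6,7}:4
  |U|=5: {1,3,5,6,7}:1  {2,3,5,6,7}:2  {2,4,5,6,7}:5  {3,4,5,6,7}:5
  |U|=6: {1,2,3,5,6,7}:3  {1,3,4,5,6,7}:6  {2,3,4,5,6,7}:12
  start at 0(p): 21
  start at 4(u): 3
sum over floor = 24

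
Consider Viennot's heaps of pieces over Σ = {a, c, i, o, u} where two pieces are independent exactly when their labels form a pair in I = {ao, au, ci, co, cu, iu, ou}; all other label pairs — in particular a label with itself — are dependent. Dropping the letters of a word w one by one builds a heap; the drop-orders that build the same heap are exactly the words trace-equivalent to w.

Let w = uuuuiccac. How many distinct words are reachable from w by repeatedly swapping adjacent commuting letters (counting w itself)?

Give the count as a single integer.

378

0(u) covers ∅
1(u) covers 0:u
2(u) covers 1:u
3(u) covers 2:u
4(i) covers ∅
5(c) covers ∅
6(c) covers 5:c
7(a) covers 4:i, 6:c
8(c) covers 7:a
floor of heap: 0:u, 4:i, 5:c
completions by unplaced set U, small U first (add the entries for U minus each lowest piece of U):
  |U|=1: {3}:1  {8}:1
  |U|=2: {2,3}:1  {3,8}:2  {7,8}:1
  |U|=3: {1,2,3}:1  {2,3,8}:3  {3,7,8}:3  {4,7,8}:1  {6,7,8}:1
  |U|=4: {0,1,2,3}:1  {1,2,3,8}:4  {2,3,7,8}:6  {3,4,7,8}:4  {3,6,7,8}:4  {4,6,7,8}:2  {5,6,7,8}:1
  |U|=5: {0,1,2,3,8}:5  {1,2,3,7,8}:10  {2,3,4,7,8}:10  {2,3,6,7,8}:10  {3,4,6,7,8}:10  {3,5,6,7,8}:5  {4,5,6,7,8}:3
  |U|=6: {0,1,2,3,7,8}:15  {1,2,3,4,7,8}:20  {1,2,3,6,7,8}:20  {2,3,4,6,7,8}:30  {2,3,5,6,7,8}:15  {3,4,5,6,7,8}:18
  |U|=7: {0,1,2,3,4,7,8}:35  {0,1,2,3,6,7,8}:35  {1,2,3,4,6,7,8}:70  {1,2,3,5,6,7,8}:35  {2,3,4,5,6,7,8}:63
  start at 0(u): 168
  start at 4(i): 70
  start at 5(c): 140
sum over floor = 378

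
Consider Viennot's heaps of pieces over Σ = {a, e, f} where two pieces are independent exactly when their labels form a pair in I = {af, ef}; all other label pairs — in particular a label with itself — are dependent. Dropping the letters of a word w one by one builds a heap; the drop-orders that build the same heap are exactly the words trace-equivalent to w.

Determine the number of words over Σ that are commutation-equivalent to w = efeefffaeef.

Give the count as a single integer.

#0=e has no predecessor
#1=f has no predecessor
#2=e depends on [0:e]
#3=e depends on [2:e]
#4=f depends on [1:f]
#5=f depends on [4:f]
#6=f depends on [5:f]
#7=a depends on [3:e]
#8=e depends on [7:a]
#9=e depends on [8:e]
#10=f depends on [6:f]
sources: [0:e, 1:f]
N(rest) = Σ N(rest − s) over sources s of rest; N(one piece) = 1:
  size 1 → [9]=1  [10]=1
  size 2 → [6,10]=1  [8,9]=1  [9,10]=2
  size 3 → [5,6,10]=1  [6,9,10]=3  [7,8,9]=1  [8,9,10]=3
  size 4 → [3,7,8,9]=1  [4,5,6,10]=1  [5,6,9,10]=4  [6,8,9,10]=6  [7,8,9,10]=4
  size 5 → [1,4,5,6,10]=1  [2,3,7,8,9]=1  [3,7,8,9,10]=5  [4,5,6,9,10]=5  [5,6,8,9,10]=10  [6,7,8,9,10]=10
  size 6 → [0,2,3,7,8,9]=1  [1,4,5,6,9,10]=6  [2,3,7,8,9,10]=6  [3,6,7,8,9,10]=15  [4,5,6,8,9,10]=15  [5,6,7,8,9,10]=20
  size 7 → [0,2,3,7,8,9,10]=7  [1,4,5,6,8,9,10]=21  [2,3,6,7,8,9,10]=21  [3,5,6,7,8,9,10]=35  [4,5,6,7,8,9,10]=35
  size 8 → [0,2,3,6,7,8,9,10]=28  [1,4,5,6,7,8,9,10]=56  [2,3,5,6,7,8,9,10]=56  [3,4,5,6,7,8,9,10]=70
  size 9 → [0,2,3,5,6,7,8,9,10]=84  [1,3,4,5,6,7,8,9,10]=126  [2,3,4,5,6,7,8,9,10]=126
  first=0(e) contributes 252
  first=1(f) contributes 210
|[w]| = 462

462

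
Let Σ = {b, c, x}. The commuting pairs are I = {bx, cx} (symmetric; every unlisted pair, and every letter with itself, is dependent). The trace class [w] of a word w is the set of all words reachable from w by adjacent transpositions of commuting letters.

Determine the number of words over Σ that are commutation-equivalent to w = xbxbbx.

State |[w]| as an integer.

piece 0:x — minimal
piece 1:b — minimal
piece 2:x rests on {0:x}
piece 3:b rests on {1:b}
piece 4:b rests on {3:b}
piece 5:x rests on {2:x}
minimal pieces: {0:x, 1:b}
ways to finish when only these pieces remain (= sum over removing one remaining piece with nothing left below it):
  1 left: {4}→1  {5}→1
  2 left: {2,5}→1  {3,4}→1  {4,5}→2
  3 left: {0,2,5}→1  {1,3,4}→1  {2,4,5}→3  {3,4,5}→3
  4 left: {0,2,4,5}→4  {1,3,4,5}→4  {2,3,4,5}→6
  placing 0:x first → 10 extensions
  placing 1:b first → 10 extensions
total linear extensions = 20

20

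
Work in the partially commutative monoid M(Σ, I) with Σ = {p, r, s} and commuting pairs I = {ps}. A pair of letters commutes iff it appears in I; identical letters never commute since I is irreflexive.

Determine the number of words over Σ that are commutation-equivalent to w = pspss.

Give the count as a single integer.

drop 0:p onto floor
drop 1:s onto floor
drop 2:p onto {0:p}
drop 3:s onto {1:s}
drop 4:s onto {3:s}
ground layer = {0:p, 1:s}
drop-orders for the pieces not yet dropped (sum over which currently-grounded one goes next):
  1 to go: {2} 1  {4} 1
  2 to go: {0,2} 1  {2,4} 2  {3,4} 1
  3 to go: {0,2,4} 3  {1,3,4} 1  {2,3,4} 3
  if 0:p drops first: 4 orders
  if 1:s drops first: 6 orders
heap linearizations: 10

10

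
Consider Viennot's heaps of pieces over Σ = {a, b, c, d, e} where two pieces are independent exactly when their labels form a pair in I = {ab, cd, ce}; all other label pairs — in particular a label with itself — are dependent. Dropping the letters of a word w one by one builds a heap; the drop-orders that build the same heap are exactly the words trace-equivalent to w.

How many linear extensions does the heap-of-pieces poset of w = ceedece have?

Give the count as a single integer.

0(c) covers ∅
1(e) covers ∅
2(e) covers 1:e
3(d) covers 2:e
4(e) covers 3:d
5(c) covers 0:c
6(e) covers 4:e
floor of heap: 0:c, 1:e
completions by unplaced set U, small U first (add the entries for U minus each lowest piece of U):
  |U|=1: {5}:1  {6}:1
  |U|=2: {0,5}:1  {4,6}:1  {5,6}:2
  |U|=3: {0,5,6}:3  {3,4,6}:1  {4,5,6}:3
  |U|=4: {0,4,5,6}:6  {2,3,4,6}:1  {3,4,5,6}:4
  |U|=5: {0,3,4,5,6}:10  {1,2,3,4,6}:1  {2,3,4,5,6}:5
  start at 0(c): 6
  start at 1(e): 15
sum over floor = 21

21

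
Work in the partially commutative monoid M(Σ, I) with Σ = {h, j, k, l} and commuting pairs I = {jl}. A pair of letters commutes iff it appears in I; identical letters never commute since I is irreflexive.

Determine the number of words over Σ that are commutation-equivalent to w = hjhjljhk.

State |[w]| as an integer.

3

drop 0:h onto floor
drop 1:j onto {0:h}
drop 2:h onto {1:j}
drop 3:j onto {2:h}
drop 4:l onto {2:h}
drop 5:j onto {3:j}
drop 6:h onto {4:l, 5:j}
drop 7:k onto {6:h}
ground layer = {0:h}
drop-orders for the pieces not yet dropped (sum over which currently-grounded one goes next):
  1 to go: {7} 1
  2 to go: {6,7} 1
  3 to go: {4,6,7} 1  {5,6,7} 1
  4 to go: {3,5,6,7} 1  {4,5,6,7} 2
  5 to go: {3,4,5,6,7} 3
  6 to go: {2,3,4,5,6,7} 3
  if 0:h drops first: 3 orders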